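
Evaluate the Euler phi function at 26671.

26344

Factor: 26671 = 149 · 179.
φ(26671) = (149−1) · (179−1) = 148 · 178 = 26344.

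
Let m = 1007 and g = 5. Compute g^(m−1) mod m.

5^1 ≡ 5 (mod 1007)
5^2 ≡ 5^2 = 25 ≡ 25 (mod 1007)
5^4 ≡ 25^2 = 625 ≡ 625 (mod 1007)
5^8 ≡ 625^2 = 390625 ≡ 916 (mod 1007)
5^16 ≡ 916^2 = 839056 ≡ 225 (mod 1007)
5^32 ≡ 225^2 = 50625 ≡ 275 (mod 1007)
5^64 ≡ 275^2 = 75625 ≡ 100 (mod 1007)
5^128 ≡ 100^2 = 10000 ≡ 937 (mod 1007)
5^256 ≡ 937^2 = 877969 ≡ 872 (mod 1007)
5^512 ≡ 872^2 = 760384 ≡ 99 (mod 1007)
1006 = 512 + 256 + 128 + 64 + 32 + 8 + 4 + 2 in binary powers of 2.
So 5^1006 ≡ 99 · 872 · 937 · 100 · 275 · 916 · 625 · 25 ≡ 643 (mod 1007).
Since 643 ≠ 1, base 5 is a Fermat witness: 1007 is composite.

643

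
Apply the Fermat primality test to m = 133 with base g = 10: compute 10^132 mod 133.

10^1 ≡ 10 (mod 133)
10^2 ≡ 10^2 = 100 ≡ 100 (mod 133)
10^4 ≡ 100^2 = 10000 ≡ 25 (mod 133)
10^8 ≡ 25^2 = 625 ≡ 93 (mod 133)
10^16 ≡ 93^2 = 8649 ≡ 4 (mod 133)
10^32 ≡ 4^2 = 16 ≡ 16 (mod 133)
10^64 ≡ 16^2 = 256 ≡ 123 (mod 133)
10^128 ≡ 123^2 = 15129 ≡ 100 (mod 133)
132 = 128 + 4 in binary powers of 2.
So 10^132 ≡ 100 · 25 ≡ 106 (mod 133).
Since 106 ≠ 1, base 10 is a Fermat witness: 133 is composite.

106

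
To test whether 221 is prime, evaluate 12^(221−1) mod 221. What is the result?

157

12^1 ≡ 12 (mod 221)
12^2 ≡ 12^2 = 144 ≡ 144 (mod 221)
12^4 ≡ 144^2 = 20736 ≡ 183 (mod 221)
12^8 ≡ 183^2 = 33489 ≡ 118 (mod 221)
12^16 ≡ 118^2 = 13924 ≡ 1 (mod 221)
12^32 ≡ 1^2 = 1 ≡ 1 (mod 221)
12^64 ≡ 1^2 = 1 ≡ 1 (mod 221)
12^128 ≡ 1^2 = 1 ≡ 1 (mod 221)
220 = 128 + 64 + 16 + 8 + 4 in binary powers of 2.
So 12^220 ≡ 1 · 1 · 1 · 118 · 183 ≡ 157 (mod 221).
Since 157 ≠ 1, base 12 is a Fermat witness: 221 is composite.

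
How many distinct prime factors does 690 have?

690 = 2 · 345
345 = 3 · 115
115 = 5 · 23
690 = 2 · 3 · 5 · 23, which has 4 distinct prime factors.

4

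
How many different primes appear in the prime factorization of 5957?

5957 = 7 · 851
851 = 23 · 37
5957 = 7 · 23 · 37, which has 3 distinct prime factors.

3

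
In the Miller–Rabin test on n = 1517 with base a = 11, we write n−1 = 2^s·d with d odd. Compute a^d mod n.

1010

1517 − 1 = 1516 = 2^2 · 379, so d = 379.
11^1 ≡ 11 (mod 1517)
11^2 ≡ 11^2 = 121 ≡ 121 (mod 1517)
11^4 ≡ 121^2 = 14641 ≡ 988 (mod 1517)
11^8 ≡ 988^2 = 976144 ≡ 713 (mod 1517)
11^16 ≡ 713^2 = 508369 ≡ 174 (mod 1517)
11^32 ≡ 174^2 = 30276 ≡ 1453 (mod 1517)
11^64 ≡ 1453^2 = 2111209 ≡ 1062 (mod 1517)
11^128 ≡ 1062^2 = 1127844 ≡ 713 (mod 1517)
11^256 ≡ 713^2 = 508369 ≡ 174 (mod 1517)
379 = 256 + 64 + 32 + 16 + 8 + 2 + 1 in binary powers of 2.
So 11^379 ≡ 174 · 1062 · 1453 · 174 · 713 · 121 · 11 ≡ 1010 (mod 1517).
Squaring chain: 1010 → 676; never reaches −1, so base 11 is a Miller–Rabin witness that 1517 is composite.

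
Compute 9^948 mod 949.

1

9^1 ≡ 9 (mod 949)
9^2 ≡ 9^2 = 81 ≡ 81 (mod 949)
9^4 ≡ 81^2 = 6561 ≡ 867 (mod 949)
9^8 ≡ 867^2 = 751689 ≡ 81 (mod 949)
9^16 ≡ 81^2 = 6561 ≡ 867 (mod 949)
9^32 ≡ 867^2 = 751689 ≡ 81 (mod 949)
9^64 ≡ 81^2 = 6561 ≡ 867 (mod 949)
9^128 ≡ 867^2 = 751689 ≡ 81 (mod 949)
9^256 ≡ 81^2 = 6561 ≡ 867 (mod 949)
9^512 ≡ 867^2 = 751689 ≡ 81 (mod 949)
948 = 512 + 256 + 128 + 32 + 16 + 4 in binary powers of 2.
So 9^948 ≡ 81 · 867 · 81 · 81 · 867 · 867 ≡ 1 (mod 949).
Since the result is 1, base 9 gives no evidence that 949 is composite.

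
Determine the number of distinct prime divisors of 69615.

5

69615 = 3^2 · 7735
7735 = 5 · 1547
1547 = 7 · 221
221 = 13 · 17
69615 = 3^2 · 5 · 7 · 13 · 17, which has 5 distinct prime factors.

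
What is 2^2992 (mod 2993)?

1841

2^1 ≡ 2 (mod 2993)
2^2 ≡ 2^2 = 4 ≡ 4 (mod 2993)
2^4 ≡ 4^2 = 16 ≡ 16 (mod 2993)
2^8 ≡ 16^2 = 256 ≡ 256 (mod 2993)
2^16 ≡ 256^2 = 65536 ≡ 2683 (mod 2993)
2^32 ≡ 2683^2 = 7198489 ≡ 324 (mod 2993)
2^64 ≡ 324^2 = 104976 ≡ 221 (mod 2993)
2^128 ≡ 221^2 = 48841 ≡ 953 (mod 2993)
2^256 ≡ 953^2 = 908209 ≡ 1330 (mod 2993)
2^512 ≡ 1330^2 = 1768900 ≡ 37 (mod 2993)
2^1024 ≡ 37^2 = 1369 ≡ 1369 (mod 2993)
2^2048 ≡ 1369^2 = 1874161 ≡ 543 (mod 2993)
2992 = 2048 + 512 + 256 + 128 + 32 + 16 in binary powers of 2.
So 2^2992 ≡ 543 · 37 · 1330 · 953 · 324 · 2683 ≡ 1841 (mod 2993).
Since 1841 ≠ 1, base 2 is a Fermat witness: 2993 is composite.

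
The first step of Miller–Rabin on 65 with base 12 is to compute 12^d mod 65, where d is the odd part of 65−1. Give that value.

12

65 − 1 = 64 = 2^6 · 1, so d = 1.
12^1 ≡ 12 (mod 65)
1 = 1 in binary powers of 2.
So 12^1 ≡ 12 ≡ 12 (mod 65).
Squaring chain: 12 → 14 → 1 → 1 → 1 → 1; never reaches −1, so base 12 is a Miller–Rabin witness that 65 is composite.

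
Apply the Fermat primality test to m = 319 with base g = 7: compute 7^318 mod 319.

7^1 ≡ 7 (mod 319)
7^2 ≡ 7^2 = 49 ≡ 49 (mod 319)
7^4 ≡ 49^2 = 2401 ≡ 168 (mod 319)
7^8 ≡ 168^2 = 28224 ≡ 152 (mod 319)
7^16 ≡ 152^2 = 23104 ≡ 136 (mod 319)
7^32 ≡ 136^2 = 18496 ≡ 313 (mod 319)
7^64 ≡ 313^2 = 97969 ≡ 36 (mod 319)
7^128 ≡ 36^2 = 1296 ≡ 20 (mod 319)
7^256 ≡ 20^2 = 400 ≡ 81 (mod 319)
318 = 256 + 32 + 16 + 8 + 4 + 2 in binary powers of 2.
So 7^318 ≡ 81 · 313 · 136 · 152 · 168 · 49 ≡ 53 (mod 319).
Since 53 ≠ 1, base 7 is a Fermat witness: 319 is composite.

53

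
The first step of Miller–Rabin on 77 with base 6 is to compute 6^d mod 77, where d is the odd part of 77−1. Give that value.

77 − 1 = 76 = 2^2 · 19, so d = 19.
6^1 ≡ 6 (mod 77)
6^2 ≡ 6^2 = 36 ≡ 36 (mod 77)
6^4 ≡ 36^2 = 1296 ≡ 64 (mod 77)
6^8 ≡ 64^2 = 4096 ≡ 15 (mod 77)
6^16 ≡ 15^2 = 225 ≡ 71 (mod 77)
19 = 16 + 2 + 1 in binary powers of 2.
So 6^19 ≡ 71 · 36 · 6 ≡ 13 (mod 77).
Squaring chain: 13 → 15; never reaches −1, so base 6 is a Miller–Rabin witness that 77 is composite.

13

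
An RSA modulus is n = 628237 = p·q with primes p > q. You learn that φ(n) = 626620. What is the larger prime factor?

φ(n) = (p−1)(q−1) = n − (p+q) + 1, so p + q = 628237 − 626620 + 1 = 1618.
p and q are the roots of t² − 1618t + 628237 = 0.
Discriminant: 1618² − 4·628237 = 2617924 − 2512948 = 104976; √104976 = 324.
q = (1618 − 324)/2 = 647, p = (1618 + 324)/2 = 971.
Check: 647 · 971 = 628237.

971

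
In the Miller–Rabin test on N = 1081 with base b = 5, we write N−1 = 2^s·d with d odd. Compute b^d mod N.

1081 − 1 = 1080 = 2^3 · 135, so d = 135.
5^1 ≡ 5 (mod 1081)
5^2 ≡ 5^2 = 25 ≡ 25 (mod 1081)
5^4 ≡ 25^2 = 625 ≡ 625 (mod 1081)
5^8 ≡ 625^2 = 390625 ≡ 384 (mod 1081)
5^16 ≡ 384^2 = 147456 ≡ 440 (mod 1081)
5^32 ≡ 440^2 = 193600 ≡ 101 (mod 1081)
5^64 ≡ 101^2 = 10201 ≡ 472 (mod 1081)
5^128 ≡ 472^2 = 222784 ≡ 98 (mod 1081)
135 = 128 + 4 + 2 + 1 in binary powers of 2.
So 5^135 ≡ 98 · 625 · 25 · 5 ≡ 608 (mod 1081).
Squaring chain: 608 → 1043 → 363; never reaches −1, so base 5 is a Miller–Rabin witness that 1081 is composite.

608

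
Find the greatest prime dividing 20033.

67

20033 = 13 · 1541
1541 = 23 · 67
67 is prime.
So 20033 = 13 · 23 · 67; the largest prime factor is 67.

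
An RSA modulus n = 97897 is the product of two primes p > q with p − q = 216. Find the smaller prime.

223

Since p = q + 216, we have 97897 = q(q + 216), so q² + 216q − 97897 = 0.
Discriminant: 216² + 4·97897 = 46656 + 391588 = 438244; √438244 = 662.
q = (−216 + 662)/2 = 223, and p = q + 216 = 439.
Check: 223 · 439 = 97897.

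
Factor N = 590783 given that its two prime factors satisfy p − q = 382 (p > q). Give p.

Since p = q + 382, we have 590783 = q(q + 382), so q² + 382q − 590783 = 0.
Discriminant: 382² + 4·590783 = 145924 + 2363132 = 2509056; √2509056 = 1584.
q = (−382 + 1584)/2 = 601, and p = q + 382 = 983.
Check: 601 · 983 = 590783.

983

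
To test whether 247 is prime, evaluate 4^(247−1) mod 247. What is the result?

235

4^1 ≡ 4 (mod 247)
4^2 ≡ 4^2 = 16 ≡ 16 (mod 247)
4^4 ≡ 16^2 = 256 ≡ 9 (mod 247)
4^8 ≡ 9^2 = 81 ≡ 81 (mod 247)
4^16 ≡ 81^2 = 6561 ≡ 139 (mod 247)
4^32 ≡ 139^2 = 19321 ≡ 55 (mod 247)
4^64 ≡ 55^2 = 3025 ≡ 61 (mod 247)
4^128 ≡ 61^2 = 3721 ≡ 16 (mod 247)
246 = 128 + 64 + 32 + 16 + 4 + 2 in binary powers of 2.
So 4^246 ≡ 16 · 61 · 55 · 139 · 9 · 16 ≡ 235 (mod 247).
Since 235 ≠ 1, base 4 is a Fermat witness: 247 is composite.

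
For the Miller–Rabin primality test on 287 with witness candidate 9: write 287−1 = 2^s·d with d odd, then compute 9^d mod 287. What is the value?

287 − 1 = 286 = 2^1 · 143, so d = 143.
9^1 ≡ 9 (mod 287)
9^2 ≡ 9^2 = 81 ≡ 81 (mod 287)
9^4 ≡ 81^2 = 6561 ≡ 247 (mod 287)
9^8 ≡ 247^2 = 61009 ≡ 165 (mod 287)
9^16 ≡ 165^2 = 27225 ≡ 247 (mod 287)
9^32 ≡ 247^2 = 61009 ≡ 165 (mod 287)
9^64 ≡ 165^2 = 27225 ≡ 247 (mod 287)
9^128 ≡ 247^2 = 61009 ≡ 165 (mod 287)
143 = 128 + 8 + 4 + 2 + 1 in binary powers of 2.
So 9^143 ≡ 165 · 165 · 247 · 81 · 9 ≡ 32 (mod 287).
Squaring chain: 32; never reaches −1, so base 9 is a Miller–Rabin witness that 287 is composite.

32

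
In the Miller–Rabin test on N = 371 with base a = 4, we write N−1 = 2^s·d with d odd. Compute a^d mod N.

371 − 1 = 370 = 2^1 · 185, so d = 185.
4^1 ≡ 4 (mod 371)
4^2 ≡ 4^2 = 16 ≡ 16 (mod 371)
4^4 ≡ 16^2 = 256 ≡ 256 (mod 371)
4^8 ≡ 256^2 = 65536 ≡ 240 (mod 371)
4^16 ≡ 240^2 = 57600 ≡ 95 (mod 371)
4^32 ≡ 95^2 = 9025 ≡ 121 (mod 371)
4^64 ≡ 121^2 = 14641 ≡ 172 (mod 371)
4^128 ≡ 172^2 = 29584 ≡ 275 (mod 371)
185 = 128 + 32 + 16 + 8 + 1 in binary powers of 2.
So 4^185 ≡ 275 · 121 · 95 · 240 · 4 ≡ 170 (mod 371).
Squaring chain: 170; never reaches −1, so base 4 is a Miller–Rabin witness that 371 is composite.

170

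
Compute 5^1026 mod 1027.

5^1 ≡ 5 (mod 1027)
5^2 ≡ 5^2 = 25 ≡ 25 (mod 1027)
5^4 ≡ 25^2 = 625 ≡ 625 (mod 1027)
5^8 ≡ 625^2 = 390625 ≡ 365 (mod 1027)
5^16 ≡ 365^2 = 133225 ≡ 742 (mod 1027)
5^32 ≡ 742^2 = 550564 ≡ 92 (mod 1027)
5^64 ≡ 92^2 = 8464 ≡ 248 (mod 1027)
5^128 ≡ 248^2 = 61504 ≡ 911 (mod 1027)
5^256 ≡ 911^2 = 829921 ≡ 105 (mod 1027)
5^512 ≡ 105^2 = 11025 ≡ 755 (mod 1027)
5^1024 ≡ 755^2 = 570025 ≡ 40 (mod 1027)
1026 = 1024 + 2 in binary powers of 2.
So 5^1026 ≡ 40 · 25 ≡ 1000 (mod 1027).
Since 1000 ≠ 1, base 5 is a Fermat witness: 1027 is composite.

1000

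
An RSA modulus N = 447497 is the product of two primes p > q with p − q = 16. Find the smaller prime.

Since p = q + 16, we have 447497 = q(q + 16), so q² + 16q − 447497 = 0.
Discriminant: 16² + 4·447497 = 256 + 1789988 = 1790244; √1790244 = 1338.
q = (−16 + 1338)/2 = 661, and p = q + 16 = 677.
Check: 661 · 677 = 447497.

661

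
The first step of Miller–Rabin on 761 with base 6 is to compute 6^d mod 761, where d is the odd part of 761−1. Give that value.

62

761 − 1 = 760 = 2^3 · 95, so d = 95.
6^1 ≡ 6 (mod 761)
6^2 ≡ 6^2 = 36 ≡ 36 (mod 761)
6^4 ≡ 36^2 = 1296 ≡ 535 (mod 761)
6^8 ≡ 535^2 = 286225 ≡ 89 (mod 761)
6^16 ≡ 89^2 = 7921 ≡ 311 (mod 761)
6^32 ≡ 311^2 = 96721 ≡ 74 (mod 761)
6^64 ≡ 74^2 = 5476 ≡ 149 (mod 761)
95 = 64 + 16 + 8 + 4 + 2 + 1 in binary powers of 2.
So 6^95 ≡ 149 · 311 · 89 · 535 · 36 · 6 ≡ 62 (mod 761).
Squaring chain: 62 → 39 → 760; reaches −1, so base 6 does not prove 761 composite.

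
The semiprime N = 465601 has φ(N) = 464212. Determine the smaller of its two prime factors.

563

φ(n) = (p−1)(q−1) = n − (p+q) + 1, so p + q = 465601 − 464212 + 1 = 1390.
p and q are the roots of t² − 1390t + 465601 = 0.
Discriminant: 1390² − 4·465601 = 1932100 − 1862404 = 69696; √69696 = 264.
q = (1390 − 264)/2 = 563, p = (1390 + 264)/2 = 827.
Check: 563 · 827 = 465601.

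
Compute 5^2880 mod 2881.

5^1 ≡ 5 (mod 2881)
5^2 ≡ 5^2 = 25 ≡ 25 (mod 2881)
5^4 ≡ 25^2 = 625 ≡ 625 (mod 2881)
5^8 ≡ 625^2 = 390625 ≡ 1690 (mod 2881)
5^16 ≡ 1690^2 = 2856100 ≡ 1029 (mod 2881)
5^32 ≡ 1029^2 = 1058841 ≡ 1514 (mod 2881)
5^64 ≡ 1514^2 = 2292196 ≡ 1801 (mod 2881)
5^128 ≡ 1801^2 = 3243601 ≡ 2476 (mod 2881)
5^256 ≡ 2476^2 = 6130576 ≡ 2689 (mod 2881)
5^512 ≡ 2689^2 = 7230721 ≡ 2292 (mod 2881)
5^1024 ≡ 2292^2 = 5253264 ≡ 1201 (mod 2881)
5^2048 ≡ 1201^2 = 1442401 ≡ 1901 (mod 2881)
2880 = 2048 + 512 + 256 + 64 in binary powers of 2.
So 5^2880 ≡ 1901 · 2292 · 2689 · 1801 ≡ 1466 (mod 2881).
Since 1466 ≠ 1, base 5 is a Fermat witness: 2881 is composite.

1466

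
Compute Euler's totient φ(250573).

236640

Factor: 250573 = 31 · 59 · 137.
φ(250573) = (31−1) · (59−1) · (137−1) = 30 · 58 · 136 = 236640.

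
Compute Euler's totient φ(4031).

Factor: 4031 = 29 · 139.
φ(4031) = (29−1) · (139−1) = 28 · 138 = 3864.

3864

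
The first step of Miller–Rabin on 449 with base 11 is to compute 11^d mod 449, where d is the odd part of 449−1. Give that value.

449 − 1 = 448 = 2^6 · 7, so d = 7.
11^1 ≡ 11 (mod 449)
11^2 ≡ 11^2 = 121 ≡ 121 (mod 449)
11^4 ≡ 121^2 = 14641 ≡ 273 (mod 449)
7 = 4 + 2 + 1 in binary powers of 2.
So 11^7 ≡ 273 · 121 · 11 ≡ 122 (mod 449).
Squaring chain: 122 → 67 → 448 → 1 → 1 → 1; reaches −1, so base 11 does not prove 449 composite.

122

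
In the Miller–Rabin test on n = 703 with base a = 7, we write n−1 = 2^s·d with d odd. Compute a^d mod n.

1

703 − 1 = 702 = 2^1 · 351, so d = 351.
7^1 ≡ 7 (mod 703)
7^2 ≡ 7^2 = 49 ≡ 49 (mod 703)
7^4 ≡ 49^2 = 2401 ≡ 292 (mod 703)
7^8 ≡ 292^2 = 85264 ≡ 201 (mod 703)
7^16 ≡ 201^2 = 40401 ≡ 330 (mod 703)
7^32 ≡ 330^2 = 108900 ≡ 638 (mod 703)
7^64 ≡ 638^2 = 407044 ≡ 7 (mod 703)
7^128 ≡ 7^2 = 49 ≡ 49 (mod 703)
7^256 ≡ 49^2 = 2401 ≡ 292 (mod 703)
351 = 256 + 64 + 16 + 8 + 4 + 2 + 1 in binary powers of 2.
So 7^351 ≡ 292 · 7 · 330 · 201 · 292 · 49 · 7 ≡ 1 (mod 703).
Since 7^d ≡ 1 (mod 703), base 7 does not prove 703 composite.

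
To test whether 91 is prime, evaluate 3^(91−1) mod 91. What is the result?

1

3^1 ≡ 3 (mod 91)
3^2 ≡ 3^2 = 9 ≡ 9 (mod 91)
3^4 ≡ 9^2 = 81 ≡ 81 (mod 91)
3^8 ≡ 81^2 = 6561 ≡ 9 (mod 91)
3^16 ≡ 9^2 = 81 ≡ 81 (mod 91)
3^32 ≡ 81^2 = 6561 ≡ 9 (mod 91)
3^64 ≡ 9^2 = 81 ≡ 81 (mod 91)
90 = 64 + 16 + 8 + 2 in binary powers of 2.
So 3^90 ≡ 81 · 81 · 9 · 9 ≡ 1 (mod 91).
Since the result is 1, base 3 gives no evidence that 91 is composite.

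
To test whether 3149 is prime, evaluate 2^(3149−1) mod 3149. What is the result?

2^1 ≡ 2 (mod 3149)
2^2 ≡ 2^2 = 4 ≡ 4 (mod 3149)
2^4 ≡ 4^2 = 16 ≡ 16 (mod 3149)
2^8 ≡ 16^2 = 256 ≡ 256 (mod 3149)
2^16 ≡ 256^2 = 65536 ≡ 2556 (mod 3149)
2^32 ≡ 2556^2 = 6533136 ≡ 2110 (mod 3149)
2^64 ≡ 2110^2 = 4452100 ≡ 2563 (mod 3149)
2^128 ≡ 2563^2 = 6568969 ≡ 155 (mod 3149)
2^256 ≡ 155^2 = 24025 ≡ 1982 (mod 3149)
2^512 ≡ 1982^2 = 3928324 ≡ 1521 (mod 3149)
2^1024 ≡ 1521^2 = 2313441 ≡ 2075 (mod 3149)
2^2048 ≡ 2075^2 = 4305625 ≡ 942 (mod 3149)
3148 = 2048 + 1024 + 64 + 8 + 4 in binary powers of 2.
So 2^3148 ≡ 942 · 2075 · 2563 · 256 · 16 ≡ 1322 (mod 3149).
Since 1322 ≠ 1, base 2 is a Fermat witness: 3149 is composite.

1322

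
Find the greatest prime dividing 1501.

1501 = 19 · 79
79 is prime.
So 1501 = 19 · 79; the largest prime factor is 79.

79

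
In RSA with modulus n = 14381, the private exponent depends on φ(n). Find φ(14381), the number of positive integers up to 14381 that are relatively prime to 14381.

Factor: 14381 = 73 · 197.
φ(14381) = (73−1) · (197−1) = 72 · 196 = 14112.

14112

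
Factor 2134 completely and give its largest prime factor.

2134 = 2 · 1067
1067 = 11 · 97
97 is prime.
So 2134 = 2 · 11 · 97; the largest prime factor is 97.

97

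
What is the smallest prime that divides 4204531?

4204531 is odd.
Digit sum 19, not divisible by 3.
Ends in 1: not divisible by 5.
7: 4204531 = 7·600647 + 2
11: 4204531 = 11·382230 + 1
13: 4204531 = 13·323425 + 6
17: 4204531 = 17·247325 + 6
19: 4204531 = 19·221291 + 2
23: 4204531 = 23·182805 + 16
29: 4204531 = 29·144983 + 24
31: 4204531 = 31·135630 + 1
37: 4204531 = 37·113635 + 36
41: 4204531 = 41·102549 + 22
43: 4204531 = 43·97779 + 34
47: 4204531 = 47·89458 + 5
53: 4204531 = 53·79330 + 41
59: 4204531 = 59·71263 + 14
61: 4204531 = 61·68926 + 45
67: 4204531 = 67·62754 + 13
71: 4204531 = 71·59218 + 53
73: 4204531 = 73·57596 + 23
79: 4204531 = 79·53221 + 72
83: 4204531 = 83·50657

83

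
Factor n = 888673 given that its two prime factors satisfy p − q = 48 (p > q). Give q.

919

Since p = q + 48, we have 888673 = q(q + 48), so q² + 48q − 888673 = 0.
Discriminant: 48² + 4·888673 = 2304 + 3554692 = 3556996; √3556996 = 1886.
q = (−48 + 1886)/2 = 919, and p = q + 48 = 967.
Check: 919 · 967 = 888673.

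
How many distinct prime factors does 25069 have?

3

25069 = 11 · 2279
2279 = 43 · 53
25069 = 11 · 43 · 53, which has 3 distinct prime factors.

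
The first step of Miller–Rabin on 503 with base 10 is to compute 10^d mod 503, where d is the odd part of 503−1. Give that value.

502

503 − 1 = 502 = 2^1 · 251, so d = 251.
10^1 ≡ 10 (mod 503)
10^2 ≡ 10^2 = 100 ≡ 100 (mod 503)
10^4 ≡ 100^2 = 10000 ≡ 443 (mod 503)
10^8 ≡ 443^2 = 196249 ≡ 79 (mod 503)
10^16 ≡ 79^2 = 6241 ≡ 205 (mod 503)
10^32 ≡ 205^2 = 42025 ≡ 276 (mod 503)
10^64 ≡ 276^2 = 76176 ≡ 223 (mod 503)
10^128 ≡ 223^2 = 49729 ≡ 435 (mod 503)
251 = 128 + 64 + 32 + 16 + 8 + 2 + 1 in binary powers of 2.
So 10^251 ≡ 435 · 223 · 276 · 205 · 79 · 100 · 10 ≡ 502 (mod 503).
Since 10^d ≡ 502 (mod 503), base 10 does not prove 503 composite.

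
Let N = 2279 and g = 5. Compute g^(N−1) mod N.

411

5^1 ≡ 5 (mod 2279)
5^2 ≡ 5^2 = 25 ≡ 25 (mod 2279)
5^4 ≡ 25^2 = 625 ≡ 625 (mod 2279)
5^8 ≡ 625^2 = 390625 ≡ 916 (mod 2279)
5^16 ≡ 916^2 = 839056 ≡ 384 (mod 2279)
5^32 ≡ 384^2 = 147456 ≡ 1600 (mod 2279)
5^64 ≡ 1600^2 = 2560000 ≡ 683 (mod 2279)
5^128 ≡ 683^2 = 466489 ≡ 1573 (mod 2279)
5^256 ≡ 1573^2 = 2474329 ≡ 1614 (mod 2279)
5^512 ≡ 1614^2 = 2604996 ≡ 99 (mod 2279)
5^1024 ≡ 99^2 = 9801 ≡ 685 (mod 2279)
5^2048 ≡ 685^2 = 469225 ≡ 2030 (mod 2279)
2278 = 2048 + 128 + 64 + 32 + 4 + 2 in binary powers of 2.
So 5^2278 ≡ 2030 · 1573 · 683 · 1600 · 625 · 25 ≡ 411 (mod 2279).
Since 411 ≠ 1, base 5 is a Fermat witness: 2279 is composite.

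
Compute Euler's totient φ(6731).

Factor: 6731 = 53 · 127.
φ(6731) = (53−1) · (127−1) = 52 · 126 = 6552.

6552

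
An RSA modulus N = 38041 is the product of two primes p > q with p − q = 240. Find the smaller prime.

Since p = q + 240, we have 38041 = q(q + 240), so q² + 240q − 38041 = 0.
Discriminant: 240² + 4·38041 = 57600 + 152164 = 209764; √209764 = 458.
q = (−240 + 458)/2 = 109, and p = q + 240 = 349.
Check: 109 · 349 = 38041.

109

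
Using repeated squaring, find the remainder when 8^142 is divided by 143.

8^1 ≡ 8 (mod 143)
8^2 ≡ 8^2 = 64 ≡ 64 (mod 143)
8^4 ≡ 64^2 = 4096 ≡ 92 (mod 143)
8^8 ≡ 92^2 = 8464 ≡ 27 (mod 143)
8^16 ≡ 27^2 = 729 ≡ 14 (mod 143)
8^32 ≡ 14^2 = 196 ≡ 53 (mod 143)
8^64 ≡ 53^2 = 2809 ≡ 92 (mod 143)
8^128 ≡ 92^2 = 8464 ≡ 27 (mod 143)
142 = 128 + 8 + 4 + 2 in binary powers of 2.
So 8^142 ≡ 27 · 27 · 92 · 64 ≡ 64 (mod 143).
Since 64 ≠ 1, base 8 is a Fermat witness: 143 is composite.

64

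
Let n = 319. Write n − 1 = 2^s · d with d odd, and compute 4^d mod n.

319 − 1 = 318 = 2^1 · 159, so d = 159.
4^1 ≡ 4 (mod 319)
4^2 ≡ 4^2 = 16 ≡ 16 (mod 319)
4^4 ≡ 16^2 = 256 ≡ 256 (mod 319)
4^8 ≡ 256^2 = 65536 ≡ 141 (mod 319)
4^16 ≡ 141^2 = 19881 ≡ 103 (mod 319)
4^32 ≡ 103^2 = 10609 ≡ 82 (mod 319)
4^64 ≡ 82^2 = 6724 ≡ 25 (mod 319)
4^128 ≡ 25^2 = 625 ≡ 306 (mod 319)
159 = 128 + 16 + 8 + 4 + 2 + 1 in binary powers of 2.
So 4^159 ≡ 306 · 103 · 141 · 256 · 16 · 4 ≡ 212 (mod 319).
Squaring chain: 212; never reaches −1, so base 4 is a Miller–Rabin witness that 319 is composite.

212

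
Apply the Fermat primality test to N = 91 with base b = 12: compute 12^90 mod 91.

1

12^1 ≡ 12 (mod 91)
12^2 ≡ 12^2 = 144 ≡ 53 (mod 91)
12^4 ≡ 53^2 = 2809 ≡ 79 (mod 91)
12^8 ≡ 79^2 = 6241 ≡ 53 (mod 91)
12^16 ≡ 53^2 = 2809 ≡ 79 (mod 91)
12^32 ≡ 79^2 = 6241 ≡ 53 (mod 91)
12^64 ≡ 53^2 = 2809 ≡ 79 (mod 91)
90 = 64 + 16 + 8 + 2 in binary powers of 2.
So 12^90 ≡ 79 · 79 · 53 · 53 ≡ 1 (mod 91).
Since the result is 1, base 12 gives no evidence that 91 is composite.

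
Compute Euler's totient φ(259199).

Factor: 259199 = 17 · 79 · 193.
φ(259199) = (17−1) · (79−1) · (193−1) = 16 · 78 · 192 = 239616.

239616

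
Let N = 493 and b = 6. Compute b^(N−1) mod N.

6^1 ≡ 6 (mod 493)
6^2 ≡ 6^2 = 36 ≡ 36 (mod 493)
6^4 ≡ 36^2 = 1296 ≡ 310 (mod 493)
6^8 ≡ 310^2 = 96100 ≡ 458 (mod 493)
6^16 ≡ 458^2 = 209764 ≡ 239 (mod 493)
6^32 ≡ 239^2 = 57121 ≡ 426 (mod 493)
6^64 ≡ 426^2 = 181476 ≡ 52 (mod 493)
6^128 ≡ 52^2 = 2704 ≡ 239 (mod 493)
6^256 ≡ 239^2 = 57121 ≡ 426 (mod 493)
492 = 256 + 128 + 64 + 32 + 8 + 4 in binary powers of 2.
So 6^492 ≡ 426 · 239 · 52 · 426 · 458 · 310 ≡ 268 (mod 493).
Since 268 ≠ 1, base 6 is a Fermat witness: 493 is composite.

268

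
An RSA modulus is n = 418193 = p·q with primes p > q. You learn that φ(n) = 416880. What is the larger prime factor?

φ(n) = (p−1)(q−1) = n − (p+q) + 1, so p + q = 418193 − 416880 + 1 = 1314.
p and q are the roots of t² − 1314t + 418193 = 0.
Discriminant: 1314² − 4·418193 = 1726596 − 1672772 = 53824; √53824 = 232.
q = (1314 − 232)/2 = 541, p = (1314 + 232)/2 = 773.
Check: 541 · 773 = 418193.

773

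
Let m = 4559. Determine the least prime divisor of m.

4559 is odd.
Digit sum 23, not divisible by 3.
Ends in 9: not divisible by 5.
7: 4559 = 7·651 + 2
11: 4559 = 11·414 + 5
13: 4559 = 13·350 + 9
17: 4559 = 17·268 + 3
19: 4559 = 19·239 + 18
23: 4559 = 23·198 + 5
29: 4559 = 29·157 + 6
31: 4559 = 31·147 + 2
37: 4559 = 37·123 + 8
41: 4559 = 41·111 + 8
43: 4559 = 43·106 + 1
47: 4559 = 47·97

47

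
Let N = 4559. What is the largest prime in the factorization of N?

97

4559 = 47 · 97
97 is prime.
So 4559 = 47 · 97; the largest prime factor is 97.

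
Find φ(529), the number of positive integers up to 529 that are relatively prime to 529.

506

Factor: 529 = 23^2.
φ(529) = 23^1·(23−1) = 506.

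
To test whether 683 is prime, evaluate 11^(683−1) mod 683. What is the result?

11^1 ≡ 11 (mod 683)
11^2 ≡ 11^2 = 121 ≡ 121 (mod 683)
11^4 ≡ 121^2 = 14641 ≡ 298 (mod 683)
11^8 ≡ 298^2 = 88804 ≡ 14 (mod 683)
11^16 ≡ 14^2 = 196 ≡ 196 (mod 683)
11^32 ≡ 196^2 = 38416 ≡ 168 (mod 683)
11^64 ≡ 168^2 = 28224 ≡ 221 (mod 683)
11^128 ≡ 221^2 = 48841 ≡ 348 (mod 683)
11^256 ≡ 348^2 = 121104 ≡ 213 (mod 683)
11^512 ≡ 213^2 = 45369 ≡ 291 (mod 683)
682 = 512 + 128 + 32 + 8 + 2 in binary powers of 2.
So 11^682 ≡ 291 · 348 · 168 · 14 · 121 ≡ 1 (mod 683).
Since the result is 1, base 11 gives no evidence that 683 is composite.

1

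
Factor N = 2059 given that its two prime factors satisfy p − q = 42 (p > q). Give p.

71

Since p = q + 42, we have 2059 = q(q + 42), so q² + 42q − 2059 = 0.
Discriminant: 42² + 4·2059 = 1764 + 8236 = 10000; √10000 = 100.
q = (−42 + 100)/2 = 29, and p = q + 42 = 71.
Check: 29 · 71 = 2059.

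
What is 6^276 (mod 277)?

6^1 ≡ 6 (mod 277)
6^2 ≡ 6^2 = 36 ≡ 36 (mod 277)
6^4 ≡ 36^2 = 1296 ≡ 188 (mod 277)
6^8 ≡ 188^2 = 35344 ≡ 165 (mod 277)
6^16 ≡ 165^2 = 27225 ≡ 79 (mod 277)
6^32 ≡ 79^2 = 6241 ≡ 147 (mod 277)
6^64 ≡ 147^2 = 21609 ≡ 3 (mod 277)
6^128 ≡ 3^2 = 9 ≡ 9 (mod 277)
6^256 ≡ 9^2 = 81 ≡ 81 (mod 277)
276 = 256 + 16 + 4 in binary powers of 2.
So 6^276 ≡ 81 · 79 · 188 ≡ 1 (mod 277).
Since the result is 1, base 6 gives no evidence that 277 is composite.

1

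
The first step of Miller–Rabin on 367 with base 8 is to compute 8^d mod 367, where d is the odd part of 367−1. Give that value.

1

367 − 1 = 366 = 2^1 · 183, so d = 183.
8^1 ≡ 8 (mod 367)
8^2 ≡ 8^2 = 64 ≡ 64 (mod 367)
8^4 ≡ 64^2 = 4096 ≡ 59 (mod 367)
8^8 ≡ 59^2 = 3481 ≡ 178 (mod 367)
8^16 ≡ 178^2 = 31684 ≡ 122 (mod 367)
8^32 ≡ 122^2 = 14884 ≡ 204 (mod 367)
8^64 ≡ 204^2 = 41616 ≡ 145 (mod 367)
8^128 ≡ 145^2 = 21025 ≡ 106 (mod 367)
183 = 128 + 32 + 16 + 4 + 2 + 1 in binary powers of 2.
So 8^183 ≡ 106 · 204 · 122 · 59 · 64 · 8 ≡ 1 (mod 367).
Since 8^d ≡ 1 (mod 367), base 8 does not prove 367 composite.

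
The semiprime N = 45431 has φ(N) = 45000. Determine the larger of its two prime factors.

251

φ(n) = (p−1)(q−1) = n − (p+q) + 1, so p + q = 45431 − 45000 + 1 = 432.
p and q are the roots of t² − 432t + 45431 = 0.
Discriminant: 432² − 4·45431 = 186624 − 181724 = 4900; √4900 = 70.
q = (432 − 70)/2 = 181, p = (432 + 70)/2 = 251.
Check: 181 · 251 = 45431.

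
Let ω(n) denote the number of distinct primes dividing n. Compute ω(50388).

50388 = 2^2 · 12597
12597 = 3 · 4199
4199 = 13 · 323
323 = 17 · 19
50388 = 2^2 · 3 · 13 · 17 · 19, which has 5 distinct prime factors.

5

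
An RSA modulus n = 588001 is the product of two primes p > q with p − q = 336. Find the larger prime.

953

Since p = q + 336, we have 588001 = q(q + 336), so q² + 336q − 588001 = 0.
Discriminant: 336² + 4·588001 = 112896 + 2352004 = 2464900; √2464900 = 1570.
q = (−336 + 1570)/2 = 617, and p = q + 336 = 953.
Check: 617 · 953 = 588001.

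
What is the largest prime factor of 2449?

79

2449 = 31 · 79
79 is prime.
So 2449 = 31 · 79; the largest prime factor is 79.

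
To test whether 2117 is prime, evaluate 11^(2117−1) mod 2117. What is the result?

11^1 ≡ 11 (mod 2117)
11^2 ≡ 11^2 = 121 ≡ 121 (mod 2117)
11^4 ≡ 121^2 = 14641 ≡ 1939 (mod 2117)
11^8 ≡ 1939^2 = 3759721 ≡ 2046 (mod 2117)
11^16 ≡ 2046^2 = 4186116 ≡ 807 (mod 2117)
11^32 ≡ 807^2 = 651249 ≡ 1330 (mod 2117)
11^64 ≡ 1330^2 = 1768900 ≡ 1205 (mod 2117)
11^128 ≡ 1205^2 = 1452025 ≡ 1880 (mod 2117)
11^256 ≡ 1880^2 = 3534400 ≡ 1127 (mod 2117)
11^512 ≡ 1127^2 = 1270129 ≡ 2046 (mod 2117)
11^1024 ≡ 2046^2 = 4186116 ≡ 807 (mod 2117)
11^2048 ≡ 807^2 = 651249 ≡ 1330 (mod 2117)
2116 = 2048 + 64 + 4 in binary powers of 2.
So 11^2116 ≡ 1330 · 1205 · 1939 ≡ 401 (mod 2117).
Since 401 ≠ 1, base 11 is a Fermat witness: 2117 is composite.

401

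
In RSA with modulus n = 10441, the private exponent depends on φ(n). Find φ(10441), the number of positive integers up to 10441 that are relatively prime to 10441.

Factor: 10441 = 53 · 197.
φ(10441) = (53−1) · (197−1) = 52 · 196 = 10192.

10192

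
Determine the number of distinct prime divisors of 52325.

52325 = 5^2 · 2093
2093 = 7 · 299
299 = 13 · 23
52325 = 5^2 · 7 · 13 · 23, which has 4 distinct prime factors.

4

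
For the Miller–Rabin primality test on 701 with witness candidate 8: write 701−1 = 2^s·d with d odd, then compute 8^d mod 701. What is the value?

135

701 − 1 = 700 = 2^2 · 175, so d = 175.
8^1 ≡ 8 (mod 701)
8^2 ≡ 8^2 = 64 ≡ 64 (mod 701)
8^4 ≡ 64^2 = 4096 ≡ 591 (mod 701)
8^8 ≡ 591^2 = 349281 ≡ 183 (mod 701)
8^16 ≡ 183^2 = 33489 ≡ 542 (mod 701)
8^32 ≡ 542^2 = 293764 ≡ 45 (mod 701)
8^64 ≡ 45^2 = 2025 ≡ 623 (mod 701)
8^128 ≡ 623^2 = 388129 ≡ 476 (mod 701)
175 = 128 + 32 + 8 + 4 + 2 + 1 in binary powers of 2.
So 8^175 ≡ 476 · 45 · 183 · 591 · 64 · 8 ≡ 135 (mod 701).
Squaring chain: 135 → 700; reaches −1, so base 8 does not prove 701 composite.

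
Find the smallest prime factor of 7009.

7009 is odd.
Digit sum 16, not divisible by 3.
Ends in 9: not divisible by 5.
7: 7009 = 7·1001 + 2
11: 7009 = 11·637 + 2
13: 7009 = 13·539 + 2
17: 7009 = 17·412 + 5
19: 7009 = 19·368 + 17
23: 7009 = 23·304 + 17
29: 7009 = 29·241 + 20
31: 7009 = 31·226 + 3
37: 7009 = 37·189 + 16
41: 7009 = 41·170 + 39
43: 7009 = 43·163

43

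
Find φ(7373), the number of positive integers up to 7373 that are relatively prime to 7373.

7200

Factor: 7373 = 73 · 101.
φ(7373) = (73−1) · (101−1) = 72 · 100 = 7200.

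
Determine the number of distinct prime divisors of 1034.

1034 = 2 · 517
517 = 11 · 47
1034 = 2 · 11 · 47, which has 3 distinct prime factors.

3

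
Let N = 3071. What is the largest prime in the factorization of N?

83

3071 = 37 · 83
83 is prime.
So 3071 = 37 · 83; the largest prime factor is 83.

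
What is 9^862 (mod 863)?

9^1 ≡ 9 (mod 863)
9^2 ≡ 9^2 = 81 ≡ 81 (mod 863)
9^4 ≡ 81^2 = 6561 ≡ 520 (mod 863)
9^8 ≡ 520^2 = 270400 ≡ 281 (mod 863)
9^16 ≡ 281^2 = 78961 ≡ 428 (mod 863)
9^32 ≡ 428^2 = 183184 ≡ 228 (mod 863)
9^64 ≡ 228^2 = 51984 ≡ 204 (mod 863)
9^128 ≡ 204^2 = 41616 ≡ 192 (mod 863)
9^256 ≡ 192^2 = 36864 ≡ 618 (mod 863)
9^512 ≡ 618^2 = 381924 ≡ 478 (mod 863)
862 = 512 + 256 + 64 + 16 + 8 + 4 + 2 in binary powers of 2.
So 9^862 ≡ 478 · 618 · 204 · 428 · 281 · 520 · 81 ≡ 1 (mod 863).
Since the result is 1, base 9 gives no evidence that 863 is composite.

1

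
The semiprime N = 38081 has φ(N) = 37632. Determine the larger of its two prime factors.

φ(n) = (p−1)(q−1) = n − (p+q) + 1, so p + q = 38081 − 37632 + 1 = 450.
p and q are the roots of t² − 450t + 38081 = 0.
Discriminant: 450² − 4·38081 = 202500 − 152324 = 50176; √50176 = 224.
q = (450 − 224)/2 = 113, p = (450 + 224)/2 = 337.
Check: 113 · 337 = 38081.

337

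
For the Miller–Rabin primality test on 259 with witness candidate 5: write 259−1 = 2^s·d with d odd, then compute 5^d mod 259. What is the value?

97

259 − 1 = 258 = 2^1 · 129, so d = 129.
5^1 ≡ 5 (mod 259)
5^2 ≡ 5^2 = 25 ≡ 25 (mod 259)
5^4 ≡ 25^2 = 625 ≡ 107 (mod 259)
5^8 ≡ 107^2 = 11449 ≡ 53 (mod 259)
5^16 ≡ 53^2 = 2809 ≡ 219 (mod 259)
5^32 ≡ 219^2 = 47961 ≡ 46 (mod 259)
5^64 ≡ 46^2 = 2116 ≡ 44 (mod 259)
5^128 ≡ 44^2 = 1936 ≡ 123 (mod 259)
129 = 128 + 1 in binary powers of 2.
So 5^129 ≡ 123 · 5 ≡ 97 (mod 259).
Squaring chain: 97; never reaches −1, so base 5 is a Miller–Rabin witness that 259 is composite.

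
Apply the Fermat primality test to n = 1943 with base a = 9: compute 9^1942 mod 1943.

9^1 ≡ 9 (mod 1943)
9^2 ≡ 9^2 = 81 ≡ 81 (mod 1943)
9^4 ≡ 81^2 = 6561 ≡ 732 (mod 1943)
9^8 ≡ 732^2 = 535824 ≡ 1499 (mod 1943)
9^16 ≡ 1499^2 = 2247001 ≡ 893 (mod 1943)
9^32 ≡ 893^2 = 797449 ≡ 819 (mod 1943)
9^64 ≡ 819^2 = 670761 ≡ 426 (mod 1943)
9^128 ≡ 426^2 = 181476 ≡ 777 (mod 1943)
9^256 ≡ 777^2 = 603729 ≡ 1399 (mod 1943)
9^512 ≡ 1399^2 = 1957201 ≡ 600 (mod 1943)
9^1024 ≡ 600^2 = 360000 ≡ 545 (mod 1943)
1942 = 1024 + 512 + 256 + 128 + 16 + 4 + 2 in binary powers of 2.
So 9^1942 ≡ 545 · 600 · 1399 · 777 · 893 · 732 · 81 ≡ 1069 (mod 1943).
Since 1069 ≠ 1, base 9 is a Fermat witness: 1943 is composite.

1069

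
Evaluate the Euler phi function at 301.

Factor: 301 = 7 · 43.
φ(301) = (7−1) · (43−1) = 6 · 42 = 252.

252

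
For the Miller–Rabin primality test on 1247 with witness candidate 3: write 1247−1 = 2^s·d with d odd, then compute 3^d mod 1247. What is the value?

1247 − 1 = 1246 = 2^1 · 623, so d = 623.
3^1 ≡ 3 (mod 1247)
3^2 ≡ 3^2 = 9 ≡ 9 (mod 1247)
3^4 ≡ 9^2 = 81 ≡ 81 (mod 1247)
3^8 ≡ 81^2 = 6561 ≡ 326 (mod 1247)
3^16 ≡ 326^2 = 106276 ≡ 281 (mod 1247)
3^32 ≡ 281^2 = 78961 ≡ 400 (mod 1247)
3^64 ≡ 400^2 = 160000 ≡ 384 (mod 1247)
3^128 ≡ 384^2 = 147456 ≡ 310 (mod 1247)
3^256 ≡ 310^2 = 96100 ≡ 81 (mod 1247)
3^512 ≡ 81^2 = 6561 ≡ 326 (mod 1247)
623 = 512 + 64 + 32 + 8 + 4 + 2 + 1 in binary powers of 2.
So 3^623 ≡ 326 · 384 · 400 · 326 · 81 · 9 · 3 ≡ 824 (mod 1247).
Squaring chain: 824; never reaches −1, so base 3 is a Miller–Rabin witness that 1247 is composite.

824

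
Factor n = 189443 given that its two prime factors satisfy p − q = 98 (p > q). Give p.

Since p = q + 98, we have 189443 = q(q + 98), so q² + 98q − 189443 = 0.
Discriminant: 98² + 4·189443 = 9604 + 757772 = 767376; √767376 = 876.
q = (−98 + 876)/2 = 389, and p = q + 98 = 487.
Check: 389 · 487 = 189443.

487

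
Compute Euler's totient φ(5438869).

Factor: 5438869 = 151 · 181 · 199.
φ(5438869) = (151−1) · (181−1) · (199−1) = 150 · 180 · 198 = 5346000.

5346000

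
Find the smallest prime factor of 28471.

71

28471 is odd.
Digit sum 22, not divisible by 3.
Ends in 1: not divisible by 5.
7: 28471 = 7·4067 + 2
11: 28471 = 11·2588 + 3
13: 28471 = 13·2190 + 1
17: 28471 = 17·1674 + 13
19: 28471 = 19·1498 + 9
23: 28471 = 23·1237 + 20
29: 28471 = 29·981 + 22
31: 28471 = 31·918 + 13
37: 28471 = 37·769 + 18
41: 28471 = 41·694 + 17
43: 28471 = 43·662 + 5
47: 28471 = 47·605 + 36
53: 28471 = 53·537 + 10
59: 28471 = 59·482 + 33
61: 28471 = 61·466 + 45
67: 28471 = 67·424 + 63
71: 28471 = 71·401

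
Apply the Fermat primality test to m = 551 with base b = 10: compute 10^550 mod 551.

237

10^1 ≡ 10 (mod 551)
10^2 ≡ 10^2 = 100 ≡ 100 (mod 551)
10^4 ≡ 100^2 = 10000 ≡ 82 (mod 551)
10^8 ≡ 82^2 = 6724 ≡ 112 (mod 551)
10^16 ≡ 112^2 = 12544 ≡ 422 (mod 551)
10^32 ≡ 422^2 = 178084 ≡ 111 (mod 551)
10^64 ≡ 111^2 = 12321 ≡ 199 (mod 551)
10^128 ≡ 199^2 = 39601 ≡ 480 (mod 551)
10^256 ≡ 480^2 = 230400 ≡ 82 (mod 551)
10^512 ≡ 82^2 = 6724 ≡ 112 (mod 551)
550 = 512 + 32 + 4 + 2 in binary powers of 2.
So 10^550 ≡ 112 · 111 · 82 · 100 ≡ 237 (mod 551).
Since 237 ≠ 1, base 10 is a Fermat witness: 551 is composite.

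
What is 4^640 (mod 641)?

1

4^1 ≡ 4 (mod 641)
4^2 ≡ 4^2 = 16 ≡ 16 (mod 641)
4^4 ≡ 16^2 = 256 ≡ 256 (mod 641)
4^8 ≡ 256^2 = 65536 ≡ 154 (mod 641)
4^16 ≡ 154^2 = 23716 ≡ 640 (mod 641)
4^32 ≡ 640^2 = 409600 ≡ 1 (mod 641)
4^64 ≡ 1^2 = 1 ≡ 1 (mod 641)
4^128 ≡ 1^2 = 1 ≡ 1 (mod 641)
4^256 ≡ 1^2 = 1 ≡ 1 (mod 641)
4^512 ≡ 1^2 = 1 ≡ 1 (mod 641)
640 = 512 + 128 in binary powers of 2.
So 4^640 ≡ 1 · 1 ≡ 1 (mod 641).
Since the result is 1, base 4 gives no evidence that 641 is composite.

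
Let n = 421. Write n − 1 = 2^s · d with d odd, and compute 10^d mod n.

392

421 − 1 = 420 = 2^2 · 105, so d = 105.
10^1 ≡ 10 (mod 421)
10^2 ≡ 10^2 = 100 ≡ 100 (mod 421)
10^4 ≡ 100^2 = 10000 ≡ 317 (mod 421)
10^8 ≡ 317^2 = 100489 ≡ 291 (mod 421)
10^16 ≡ 291^2 = 84681 ≡ 60 (mod 421)
10^32 ≡ 60^2 = 3600 ≡ 232 (mod 421)
10^64 ≡ 232^2 = 53824 ≡ 357 (mod 421)
105 = 64 + 32 + 8 + 1 in binary powers of 2.
So 10^105 ≡ 357 · 232 · 291 · 10 ≡ 392 (mod 421).
Squaring chain: 392 → 420; reaches −1, so base 10 does not prove 421 composite.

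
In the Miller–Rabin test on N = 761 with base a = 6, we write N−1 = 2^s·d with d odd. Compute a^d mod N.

62

761 − 1 = 760 = 2^3 · 95, so d = 95.
6^1 ≡ 6 (mod 761)
6^2 ≡ 6^2 = 36 ≡ 36 (mod 761)
6^4 ≡ 36^2 = 1296 ≡ 535 (mod 761)
6^8 ≡ 535^2 = 286225 ≡ 89 (mod 761)
6^16 ≡ 89^2 = 7921 ≡ 311 (mod 761)
6^32 ≡ 311^2 = 96721 ≡ 74 (mod 761)
6^64 ≡ 74^2 = 5476 ≡ 149 (mod 761)
95 = 64 + 16 + 8 + 4 + 2 + 1 in binary powers of 2.
So 6^95 ≡ 149 · 311 · 89 · 535 · 36 · 6 ≡ 62 (mod 761).
Squaring chain: 62 → 39 → 760; reaches −1, so base 6 does not prove 761 composite.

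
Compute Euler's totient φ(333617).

Factor: 333617 = 41 · 79 · 103.
φ(333617) = (41−1) · (79−1) · (103−1) = 40 · 78 · 102 = 318240.

318240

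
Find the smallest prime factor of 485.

485 is odd.
Digit sum 17, not divisible by 3.
Ends in 5: divisible by 5.

5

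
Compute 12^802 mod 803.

771

12^1 ≡ 12 (mod 803)
12^2 ≡ 12^2 = 144 ≡ 144 (mod 803)
12^4 ≡ 144^2 = 20736 ≡ 661 (mod 803)
12^8 ≡ 661^2 = 436921 ≡ 89 (mod 803)
12^16 ≡ 89^2 = 7921 ≡ 694 (mod 803)
12^32 ≡ 694^2 = 481636 ≡ 639 (mod 803)
12^64 ≡ 639^2 = 408321 ≡ 397 (mod 803)
12^128 ≡ 397^2 = 157609 ≡ 221 (mod 803)
12^256 ≡ 221^2 = 48841 ≡ 661 (mod 803)
12^512 ≡ 661^2 = 436921 ≡ 89 (mod 803)
802 = 512 + 256 + 32 + 2 in binary powers of 2.
So 12^802 ≡ 89 · 661 · 639 · 144 ≡ 771 (mod 803).
Since 771 ≠ 1, base 12 is a Fermat witness: 803 is composite.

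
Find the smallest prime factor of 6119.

29

6119 is odd.
Digit sum 17, not divisible by 3.
Ends in 9: not divisible by 5.
7: 6119 = 7·874 + 1
11: 6119 = 11·556 + 3
13: 6119 = 13·470 + 9
17: 6119 = 17·359 + 16
19: 6119 = 19·322 + 1
23: 6119 = 23·266 + 1
29: 6119 = 29·211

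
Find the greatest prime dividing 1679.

73

1679 = 23 · 73
73 is prime.
So 1679 = 23 · 73; the largest prime factor is 73.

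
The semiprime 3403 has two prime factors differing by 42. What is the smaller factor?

Since p = q + 42, we have 3403 = q(q + 42), so q² + 42q − 3403 = 0.
Discriminant: 42² + 4·3403 = 1764 + 13612 = 15376; √15376 = 124.
q = (−42 + 124)/2 = 41, and p = q + 42 = 83.
Check: 41 · 83 = 3403.

41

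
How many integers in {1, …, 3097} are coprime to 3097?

2916

Factor: 3097 = 19 · 163.
φ(3097) = (19−1) · (163−1) = 18 · 162 = 2916.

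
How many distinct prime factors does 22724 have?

22724 = 2^2 · 5681
5681 = 13 · 437
437 = 19 · 23
22724 = 2^2 · 13 · 19 · 23, which has 4 distinct prime factors.

4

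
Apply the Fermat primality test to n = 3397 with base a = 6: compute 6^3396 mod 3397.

6^1 ≡ 6 (mod 3397)
6^2 ≡ 6^2 = 36 ≡ 36 (mod 3397)
6^4 ≡ 36^2 = 1296 ≡ 1296 (mod 3397)
6^8 ≡ 1296^2 = 1679616 ≡ 1498 (mod 3397)
6^16 ≡ 1498^2 = 2244004 ≡ 1984 (mod 3397)
6^32 ≡ 1984^2 = 3936256 ≡ 2530 (mod 3397)
6^64 ≡ 2530^2 = 6400900 ≡ 952 (mod 3397)
6^128 ≡ 952^2 = 906304 ≡ 2702 (mod 3397)
6^256 ≡ 2702^2 = 7300804 ≡ 651 (mod 3397)
6^512 ≡ 651^2 = 423801 ≡ 2573 (mod 3397)
6^1024 ≡ 2573^2 = 6620329 ≡ 2973 (mod 3397)
6^2048 ≡ 2973^2 = 8838729 ≡ 3132 (mod 3397)
3396 = 2048 + 1024 + 256 + 64 + 4 in binary powers of 2.
So 6^3396 ≡ 3132 · 2973 · 651 · 952 · 1296 ≡ 732 (mod 3397).
Since 732 ≠ 1, base 6 is a Fermat witness: 3397 is composite.

732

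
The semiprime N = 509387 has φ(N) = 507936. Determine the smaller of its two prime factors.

φ(n) = (p−1)(q−1) = n − (p+q) + 1, so p + q = 509387 − 507936 + 1 = 1452.
p and q are the roots of t² − 1452t + 509387 = 0.
Discriminant: 1452² − 4·509387 = 2108304 − 2037548 = 70756; √70756 = 266.
q = (1452 − 266)/2 = 593, p = (1452 + 266)/2 = 859.
Check: 593 · 859 = 509387.

593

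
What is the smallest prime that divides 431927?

19

431927 is odd.
Digit sum 26, not divisible by 3.
Ends in 7: not divisible by 5.
7: 431927 = 7·61703 + 6
11: 431927 = 11·39266 + 1
13: 431927 = 13·33225 + 2
17: 431927 = 17·25407 + 8
19: 431927 = 19·22733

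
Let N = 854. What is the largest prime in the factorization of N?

61

854 = 2 · 427
427 = 7 · 61
61 is prime.
So 854 = 2 · 7 · 61; the largest prime factor is 61.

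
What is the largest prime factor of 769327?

769327 = 13 · 59179
59179 = 23 · 2573
2573 = 31 · 83
83 is prime.
So 769327 = 13 · 23 · 31 · 83; the largest prime factor is 83.

83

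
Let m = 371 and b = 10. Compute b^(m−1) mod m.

10^1 ≡ 10 (mod 371)
10^2 ≡ 10^2 = 100 ≡ 100 (mod 371)
10^4 ≡ 100^2 = 10000 ≡ 354 (mod 371)
10^8 ≡ 354^2 = 125316 ≡ 289 (mod 371)
10^16 ≡ 289^2 = 83521 ≡ 46 (mod 371)
10^32 ≡ 46^2 = 2116 ≡ 261 (mod 371)
10^64 ≡ 261^2 = 68121 ≡ 228 (mod 371)
10^128 ≡ 228^2 = 51984 ≡ 44 (mod 371)
10^256 ≡ 44^2 = 1936 ≡ 81 (mod 371)
370 = 256 + 64 + 32 + 16 + 2 in binary powers of 2.
So 10^370 ≡ 81 · 228 · 261 · 46 · 100 ≡ 102 (mod 371).
Since 102 ≠ 1, base 10 is a Fermat witness: 371 is composite.

102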